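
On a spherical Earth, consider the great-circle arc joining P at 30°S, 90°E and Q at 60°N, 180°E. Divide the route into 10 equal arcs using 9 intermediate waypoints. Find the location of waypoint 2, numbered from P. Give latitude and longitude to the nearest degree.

Write both endpoints as unit vectors p₁, p₂ with components (cos φ cos λ, cos φ sin λ, sin φ).
The central angle between the endpoints is δ = arccos(p₁·p₂) ≈ 2.019 rad (115.7°).
Interpolate at f = 2/10 with slerp weights a = sin((1−f)δ)/sin δ ≈ 1.108, b = sin(fδ)/sin δ ≈ 0.436.
p = a·p₁ + b·p₂ ≈ (-0.218, 0.960, -0.177); φ = arcsin(p_z) ≈ -10.18°, λ = atan2(p_y, p_x) ≈ 102.79°.

≈ 10°S, 103°E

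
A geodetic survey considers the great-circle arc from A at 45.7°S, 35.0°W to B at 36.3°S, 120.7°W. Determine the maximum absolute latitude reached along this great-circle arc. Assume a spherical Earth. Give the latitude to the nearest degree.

The great circle lies in the plane with unit normal n̂ = (p₁ × p₂)/|p₁ × p₂|.
Here n̂_z ≈ -0.634; the vertex latitude is φ_max = arccos|n̂_z| ≈ 50.6°.
Check via Clairaut: cos φ_max = |cos φ₁| · sin C = cos(45.7°)·sin(114.7°) ≈ 0.634, again giving ≈ 50.6°.

≈ 51°S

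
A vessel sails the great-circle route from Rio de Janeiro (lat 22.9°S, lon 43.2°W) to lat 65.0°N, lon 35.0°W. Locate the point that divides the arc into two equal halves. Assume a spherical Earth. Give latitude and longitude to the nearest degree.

≈ lat 21°N, lon 41°W

From cos δ = sin φ₁ sin φ₂ + cos φ₁ cos φ₂ cos Δλ, the central angle is δ ≈ 1.538 rad (88.1°).
Interpolate at f = 1/2 with slerp weights a = sin((1−f)δ)/sin δ ≈ 0.696, b = sin(fδ)/sin δ ≈ 0.696.
p = a·p₁ + b·p₂ ≈ (0.708, -0.607, 0.360); φ = arcsin(p_z) ≈ 21.09°, λ = atan2(p_y, p_x) ≈ -40.62°.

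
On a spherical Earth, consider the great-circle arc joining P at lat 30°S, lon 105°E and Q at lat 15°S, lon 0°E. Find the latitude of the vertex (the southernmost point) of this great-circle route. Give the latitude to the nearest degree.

The great circle lies in the plane with unit normal n̂ = (p₁ × p₂)/|p₁ × p₂|.
Here n̂_z ≈ -0.811; the vertex latitude is φ_max = arccos|n̂_z| ≈ 35.8°.

≈ 36°S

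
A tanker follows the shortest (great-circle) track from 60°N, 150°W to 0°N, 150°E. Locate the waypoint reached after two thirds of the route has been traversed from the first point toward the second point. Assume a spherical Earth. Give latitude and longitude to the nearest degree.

From cos δ = sin φ₁ sin φ₂ + cos φ₁ cos φ₂ cos Δλ, the central angle is δ ≈ 1.318 rad (75.5°).
Interpolate at f = 2/3 with slerp weights a = sin((1−f)δ)/sin δ ≈ 0.439, b = sin(fδ)/sin δ ≈ 0.795.
p = a·p₁ + b·p₂ ≈ (-0.879, 0.288, 0.380); φ = arcsin(p_z) ≈ 22.36°, λ = atan2(p_y, p_x) ≈ 161.87°.

≈ 22°N, 162°E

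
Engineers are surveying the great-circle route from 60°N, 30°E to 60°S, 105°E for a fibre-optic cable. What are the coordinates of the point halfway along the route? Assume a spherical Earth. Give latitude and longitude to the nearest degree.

Write both endpoints as unit vectors p₁, p₂ with components (cos φ cos λ, cos φ sin λ, sin φ).
The central angle between the endpoints is δ = arccos(p₁·p₂) ≈ 2.326 rad (133.3°).
Interpolate at f = 1/2 with slerp weights a = sin((1−f)δ)/sin δ ≈ 1.260, b = sin(fδ)/sin δ ≈ 1.260.
p = a·p₁ + b·p₂ ≈ (0.383, 0.924, 0.000); φ = arcsin(p_z) ≈ 0.00°, λ = atan2(p_y, p_x) ≈ 67.50°.

≈ 0°N, 68°E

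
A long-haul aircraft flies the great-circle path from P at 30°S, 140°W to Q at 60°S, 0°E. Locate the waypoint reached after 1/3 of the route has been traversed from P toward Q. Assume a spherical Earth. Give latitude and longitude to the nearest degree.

The haversine formula gives a central angle δ ≈ 1.469 rad (84.2°) between the endpoints.
Interpolate at f = 1/3 with slerp weights a = sin((1−f)δ)/sin δ ≈ 0.835, b = sin(fδ)/sin δ ≈ 0.473.
p = a·p₁ + b·p₂ ≈ (-0.317, -0.465, -0.827); φ = arcsin(p_z) ≈ -55.77°, λ = atan2(p_y, p_x) ≈ -124.33°.

≈ 56°S, 124°W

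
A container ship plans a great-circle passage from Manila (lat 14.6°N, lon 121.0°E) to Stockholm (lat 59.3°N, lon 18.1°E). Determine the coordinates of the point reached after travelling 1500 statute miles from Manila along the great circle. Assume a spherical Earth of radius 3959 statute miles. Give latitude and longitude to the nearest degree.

Write both endpoints as unit vectors p₁, p₂ with components (cos φ cos λ, cos φ sin λ, sin φ).
The central angle between the endpoints is δ = arccos(p₁·p₂) ≈ 1.464 rad (83.9°). The total great-circle distance is δ·R ≈ 1.464 × 3959 ≈ 5797 mi, so the target fraction is f = 1500/5797 ≈ 0.259.
Interpolate at f ≈ 0.259 with slerp weights a = sin((1−f)δ)/sin δ ≈ 0.889, b = sin(fδ)/sin δ ≈ 0.372.
p = a·p₁ + b·p₂ ≈ (-0.263, 0.797, 0.544); φ = arcsin(p_z) ≈ 32.96°, λ = atan2(p_y, p_x) ≈ 108.25°.

≈ lat 33°N, lon 108°E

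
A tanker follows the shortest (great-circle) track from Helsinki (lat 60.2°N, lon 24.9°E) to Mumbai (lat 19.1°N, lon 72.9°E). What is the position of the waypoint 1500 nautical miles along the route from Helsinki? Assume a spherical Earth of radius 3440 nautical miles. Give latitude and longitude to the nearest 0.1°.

≈ lat 43.3°N, lon 55.5°E

Write both endpoints as unit vectors p₁, p₂ with components (cos φ cos λ, cos φ sin λ, sin φ).
The central angle between the endpoints is δ = arccos(p₁·p₂) ≈ 0.930 rad (53.3°). The total great-circle distance is δ·R ≈ 0.930 × 3440 ≈ 3198 nmi, so the target fraction is f = 1500/3198 ≈ 0.469.
Interpolate at f ≈ 0.469 with slerp weights a = sin((1−f)δ)/sin δ ≈ 0.591, b = sin(fδ)/sin δ ≈ 0.527.
p = a·p₁ + b·p₂ ≈ (0.413, 0.600, 0.685); φ = arcsin(p_z) ≈ 43.27°, λ = atan2(p_y, p_x) ≈ 55.45°.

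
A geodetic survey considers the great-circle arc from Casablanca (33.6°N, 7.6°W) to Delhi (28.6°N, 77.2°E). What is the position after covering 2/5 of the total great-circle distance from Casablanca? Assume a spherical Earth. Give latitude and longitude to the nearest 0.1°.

≈ 39.5°N, 27.0°E

The haversine formula gives a central angle δ ≈ 1.233 rad (70.7°) between the endpoints.
Interpolate at f = 2/5 with slerp weights a = sin((1−f)δ)/sin δ ≈ 0.715, b = sin(fδ)/sin δ ≈ 0.502.
p = a·p₁ + b·p₂ ≈ (0.688, 0.351, 0.636); φ = arcsin(p_z) ≈ 39.47°, λ = atan2(p_y, p_x) ≈ 27.04°.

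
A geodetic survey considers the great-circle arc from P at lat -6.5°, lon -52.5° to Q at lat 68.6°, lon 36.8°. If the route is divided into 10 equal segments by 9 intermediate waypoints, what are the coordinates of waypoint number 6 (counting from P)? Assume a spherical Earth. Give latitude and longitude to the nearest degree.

Convert each endpoint to a unit vector on the sphere (x = cos φ cos λ, y = cos φ sin λ, z = sin φ).
The central angle between the endpoints is δ = arccos(p₁·p₂) ≈ 1.672 rad (95.8°).
Interpolate at f = 6/10 with slerp weights a = sin((1−f)δ)/sin δ ≈ 0.623, b = sin(fδ)/sin δ ≈ 0.848.
p = a·p₁ + b·p₂ ≈ (0.625, -0.306, 0.719); φ = arcsin(p_z) ≈ 45.93°, λ = atan2(p_y, p_x) ≈ -26.10°.

≈ lat 46°, lon -26°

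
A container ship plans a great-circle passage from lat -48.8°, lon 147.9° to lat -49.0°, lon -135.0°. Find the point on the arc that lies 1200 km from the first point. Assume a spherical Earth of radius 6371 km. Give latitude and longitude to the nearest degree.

≈ lat -53°, lon 163°

Convert each endpoint to a unit vector on the sphere (x = cos φ cos λ, y = cos φ sin λ, z = sin φ).
The central angle between the endpoints is δ = arccos(p₁·p₂) ≈ 0.844 rad (48.4°). The total great-circle distance is δ·R ≈ 0.844 × 6371 ≈ 5378 km, so the target fraction is f = 1200/5378 ≈ 0.223.
Interpolate at f ≈ 0.223 with slerp weights a = sin((1−f)δ)/sin δ ≈ 0.816, b = sin(fδ)/sin δ ≈ 0.251.
p = a·p₁ + b·p₂ ≈ (-0.571, 0.169, -0.803); φ = arcsin(p_z) ≈ -53.41°, λ = atan2(p_y, p_x) ≈ 163.49°.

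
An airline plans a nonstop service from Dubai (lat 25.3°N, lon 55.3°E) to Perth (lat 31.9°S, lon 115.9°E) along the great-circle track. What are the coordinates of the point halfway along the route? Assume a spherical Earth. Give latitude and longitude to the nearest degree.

≈ lat 4°S, lon 85°E

The haversine formula gives a central angle δ ≈ 1.419 rad (81.3°) between the endpoints.
Interpolate at f = 1/2 with slerp weights a = sin((1−f)δ)/sin δ ≈ 0.659, b = sin(fδ)/sin δ ≈ 0.659.
p = a·p₁ + b·p₂ ≈ (0.095, 0.993, -0.067); φ = arcsin(p_z) ≈ -3.82°, λ = atan2(p_y, p_x) ≈ 84.55°.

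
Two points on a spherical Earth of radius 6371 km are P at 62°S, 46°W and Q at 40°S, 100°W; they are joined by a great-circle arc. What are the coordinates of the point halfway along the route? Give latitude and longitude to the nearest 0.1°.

≈ 54.0°S, 80.0°W

Write both endpoints as unit vectors p₁, p₂ with components (cos φ cos λ, cos φ sin λ, sin φ).
The central angle between the endpoints is δ = arccos(p₁·p₂) ≈ 0.678 rad (38.8°).
Interpolate at f = 1/2 with slerp weights a = sin((1−f)δ)/sin δ ≈ 0.530, b = sin(fδ)/sin δ ≈ 0.530.
p = a·p₁ + b·p₂ ≈ (0.102, -0.579, -0.809); φ = arcsin(p_z) ≈ -53.99°, λ = atan2(p_y, p_x) ≈ -79.97°.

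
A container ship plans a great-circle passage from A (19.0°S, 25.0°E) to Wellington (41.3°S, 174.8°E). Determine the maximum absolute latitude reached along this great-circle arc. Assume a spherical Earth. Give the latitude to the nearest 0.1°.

The great circle lies in the plane with unit normal n̂ = (p₁ × p₂)/|p₁ × p₂|.
Here n̂_z ≈ +0.390; the vertex latitude is φ_max = arccos|n̂_z| ≈ 67.1°.
Check via Clairaut: cos φ_max = |cos φ₁| · sin C = cos(19.0°)·sin(155.7°) ≈ 0.390, again giving ≈ 67.1°.

≈ 67.1°S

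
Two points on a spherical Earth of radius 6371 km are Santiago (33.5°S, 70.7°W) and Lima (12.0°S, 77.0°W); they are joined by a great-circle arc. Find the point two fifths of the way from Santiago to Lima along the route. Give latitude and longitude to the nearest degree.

Convert each endpoint to a unit vector on the sphere (x = cos φ cos λ, y = cos φ sin λ, z = sin φ).
The central angle between the endpoints is δ = arccos(p₁·p₂) ≈ 0.388 rad (22.3°).
Interpolate at f = 2/5 with slerp weights a = sin((1−f)δ)/sin δ ≈ 0.610, b = sin(fδ)/sin δ ≈ 0.409.
p = a·p₁ + b·p₂ ≈ (0.258, -0.869, -0.422); φ = arcsin(p_z) ≈ -24.93°, λ = atan2(p_y, p_x) ≈ -73.47°.

≈ 25°S, 73°W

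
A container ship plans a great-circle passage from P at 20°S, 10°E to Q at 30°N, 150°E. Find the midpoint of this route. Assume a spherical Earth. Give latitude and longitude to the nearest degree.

≈ 14°N, 74°E

Write both endpoints as unit vectors p₁, p₂ with components (cos φ cos λ, cos φ sin λ, sin φ).
The central angle between the endpoints is δ = arccos(p₁·p₂) ≈ 2.489 rad (142.6°).
Interpolate at f = 1/2 with slerp weights a = sin((1−f)δ)/sin δ ≈ 1.560, b = sin(fδ)/sin δ ≈ 1.560.
p = a·p₁ + b·p₂ ≈ (0.274, 0.930, 0.246); φ = arcsin(p_z) ≈ 14.26°, λ = atan2(p_y, p_x) ≈ 73.60°.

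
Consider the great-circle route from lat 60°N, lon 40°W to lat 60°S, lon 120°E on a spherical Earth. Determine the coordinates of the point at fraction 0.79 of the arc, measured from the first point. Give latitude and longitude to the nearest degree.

≈ lat 41°S, lon 70°E

Convert each endpoint to a unit vector on the sphere (x = cos φ cos λ, y = cos φ sin λ, z = sin φ).
The central angle between the endpoints is δ = arccos(p₁·p₂) ≈ 2.968 rad (170.0°).
Interpolate at f = 0.79 with slerp weights a = sin((1−f)δ)/sin δ ≈ 3.374, b = sin(fδ)/sin δ ≈ 4.135.
p = a·p₁ + b·p₂ ≈ (0.259, 0.706, -0.659); φ = arcsin(p_z) ≈ -41.24°, λ = atan2(p_y, p_x) ≈ 69.89°.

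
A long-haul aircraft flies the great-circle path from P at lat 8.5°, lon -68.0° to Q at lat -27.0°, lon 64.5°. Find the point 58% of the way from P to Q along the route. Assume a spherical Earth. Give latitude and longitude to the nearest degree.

Convert each endpoint to a unit vector on the sphere (x = cos φ cos λ, y = cos φ sin λ, z = sin φ).
The central angle between the endpoints is δ = arccos(p₁·p₂) ≈ 2.295 rad (131.5°).
Interpolate at f = 0.58 with slerp weights a = sin((1−f)δ)/sin δ ≈ 1.096, b = sin(fδ)/sin δ ≈ 1.297.
p = a·p₁ + b·p₂ ≈ (0.904, 0.037, -0.427); φ = arcsin(p_z) ≈ -25.25°, λ = atan2(p_y, p_x) ≈ 2.37°.

≈ lat -25°, lon 2°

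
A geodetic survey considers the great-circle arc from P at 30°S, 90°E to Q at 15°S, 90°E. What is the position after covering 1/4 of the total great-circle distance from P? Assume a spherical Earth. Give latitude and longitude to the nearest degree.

≈ 26°S, 90°E

Convert each endpoint to a unit vector on the sphere (x = cos φ cos λ, y = cos φ sin λ, z = sin φ).
The central angle between the endpoints is δ = arccos(p₁·p₂) ≈ 0.262 rad (15.0°).
Interpolate at f = 1/4 with slerp weights a = sin((1−f)δ)/sin δ ≈ 0.754, b = sin(fδ)/sin δ ≈ 0.253.
p = a·p₁ + b·p₂ ≈ (0.000, 0.897, -0.442); φ = arcsin(p_z) ≈ -26.25°, λ = atan2(p_y, p_x) ≈ 90.00°.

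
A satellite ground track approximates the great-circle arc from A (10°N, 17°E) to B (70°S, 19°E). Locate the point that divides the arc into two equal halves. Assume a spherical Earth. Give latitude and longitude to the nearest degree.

Write both endpoints as unit vectors p₁, p₂ with components (cos φ cos λ, cos φ sin λ, sin φ).
The central angle between the endpoints is δ = arccos(p₁·p₂) ≈ 1.396 rad (80.0°).
Interpolate at f = 1/2 with slerp weights a = sin((1−f)δ)/sin δ ≈ 0.653, b = sin(fδ)/sin δ ≈ 0.653.
p = a·p₁ + b·p₂ ≈ (0.826, 0.261, -0.500); φ = arcsin(p_z) ≈ -30.00°, λ = atan2(p_y, p_x) ≈ 17.52°.

≈ (30°S, 18°E)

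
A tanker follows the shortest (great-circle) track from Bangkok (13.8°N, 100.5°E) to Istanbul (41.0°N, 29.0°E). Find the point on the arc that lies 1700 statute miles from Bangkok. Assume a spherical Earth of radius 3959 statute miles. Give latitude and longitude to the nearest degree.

≈ (28°N, 79°E)

Write both endpoints as unit vectors p₁, p₂ with components (cos φ cos λ, cos φ sin λ, sin φ).
The central angle between the endpoints is δ = arccos(p₁·p₂) ≈ 1.171 rad (67.1°). The total great-circle distance is δ·R ≈ 1.171 × 3959 ≈ 4637 mi, so the target fraction is f = 1700/4637 ≈ 0.367.
Interpolate at f ≈ 0.367 with slerp weights a = sin((1−f)δ)/sin δ ≈ 0.733, b = sin(fδ)/sin δ ≈ 0.452.
p = a·p₁ + b·p₂ ≈ (0.169, 0.866, 0.471); φ = arcsin(p_z) ≈ 28.13°, λ = atan2(p_y, p_x) ≈ 78.98°.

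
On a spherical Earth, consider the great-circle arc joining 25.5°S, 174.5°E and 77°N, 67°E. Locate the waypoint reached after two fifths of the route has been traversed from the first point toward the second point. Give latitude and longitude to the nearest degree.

Write both endpoints as unit vectors p₁, p₂ with components (cos φ cos λ, cos φ sin λ, sin φ).
The central angle between the endpoints is δ = arccos(p₁·p₂) ≈ 2.072 rad (118.7°).
Interpolate at f = 2/5 with slerp weights a = sin((1−f)δ)/sin δ ≈ 1.080, b = sin(fδ)/sin δ ≈ 0.841.
p = a·p₁ + b·p₂ ≈ (-0.896, 0.267, 0.354); φ = arcsin(p_z) ≈ 20.74°, λ = atan2(p_y, p_x) ≈ 163.38°.

≈ 21°N, 163°E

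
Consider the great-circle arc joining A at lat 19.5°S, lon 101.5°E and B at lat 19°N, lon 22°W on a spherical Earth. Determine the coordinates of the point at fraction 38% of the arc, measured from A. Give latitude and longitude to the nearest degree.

The haversine formula gives a central angle δ ≈ 2.215 rad (126.9°) between the endpoints.
Interpolate at f = 0.38 with slerp weights a = sin((1−f)δ)/sin δ ≈ 1.226, b = sin(fδ)/sin δ ≈ 0.933.
p = a·p₁ + b·p₂ ≈ (0.587, 0.802, -0.106); φ = arcsin(p_z) ≈ -6.07°, λ = atan2(p_y, p_x) ≈ 53.80°.

≈ lat 6°S, lon 54°E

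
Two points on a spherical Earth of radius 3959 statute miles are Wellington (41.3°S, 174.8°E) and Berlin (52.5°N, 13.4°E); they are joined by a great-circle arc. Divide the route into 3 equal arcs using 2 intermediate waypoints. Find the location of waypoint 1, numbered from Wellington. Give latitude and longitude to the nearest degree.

Write both endpoints as unit vectors p₁, p₂ with components (cos φ cos λ, cos φ sin λ, sin φ).
The central angle between the endpoints is δ = arccos(p₁·p₂) ≈ 2.848 rad (163.2°).
Interpolate at f = 1/3 with slerp weights a = sin((1−f)δ)/sin δ ≈ 3.266, b = sin(fδ)/sin δ ≈ 2.805.
p = a·p₁ + b·p₂ ≈ (-0.783, 0.618, 0.069); φ = arcsin(p_z) ≈ 3.96°, λ = atan2(p_y, p_x) ≈ 141.72°.

≈ 4°N, 142°E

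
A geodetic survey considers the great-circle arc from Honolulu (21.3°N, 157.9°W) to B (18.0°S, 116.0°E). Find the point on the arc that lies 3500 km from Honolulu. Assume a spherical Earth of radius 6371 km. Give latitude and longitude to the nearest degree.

≈ (9°N, 172°E)

Write both endpoints as unit vectors p₁, p₂ with components (cos φ cos λ, cos φ sin λ, sin φ).
The central angle between the endpoints is δ = arccos(p₁·p₂) ≈ 1.623 rad (93.0°). The total great-circle distance is δ·R ≈ 1.623 × 6371 ≈ 10339 km, so the target fraction is f = 3500/10339 ≈ 0.339.
Interpolate at f ≈ 0.339 with slerp weights a = sin((1−f)δ)/sin δ ≈ 0.880, b = sin(fδ)/sin δ ≈ 0.523.
p = a·p₁ + b·p₂ ≈ (-0.978, 0.138, 0.158); φ = arcsin(p_z) ≈ 9.10°, λ = atan2(p_y, p_x) ≈ 171.94°.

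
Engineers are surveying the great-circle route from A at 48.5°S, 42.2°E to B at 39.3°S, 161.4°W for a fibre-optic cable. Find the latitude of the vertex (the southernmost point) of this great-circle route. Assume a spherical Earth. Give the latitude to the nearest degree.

≈ 78°S

The great circle lies in the plane with unit normal n̂ = (p₁ × p₂)/|p₁ × p₂|.
Here n̂_z ≈ +0.205; the vertex latitude is φ_max = arccos|n̂_z| ≈ 78.2°.
Check via Clairaut: cos φ_max = |cos φ₁| · sin C = cos(48.5°)·sin(162.0°) ≈ 0.205, again giving ≈ 78.2°.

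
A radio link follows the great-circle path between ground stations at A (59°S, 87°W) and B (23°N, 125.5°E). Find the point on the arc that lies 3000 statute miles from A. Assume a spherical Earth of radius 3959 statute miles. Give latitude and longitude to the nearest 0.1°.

Write both endpoints as unit vectors p₁, p₂ with components (cos φ cos λ, cos φ sin λ, sin φ).
The central angle between the endpoints is δ = arccos(p₁·p₂) ≈ 2.396 rad (137.3°). The total great-circle distance is δ·R ≈ 2.396 × 3959 ≈ 9486 mi, so the target fraction is f = 3000/9486 ≈ 0.316.
Interpolate at f ≈ 0.316 with slerp weights a = sin((1−f)δ)/sin δ ≈ 1.471, b = sin(fδ)/sin δ ≈ 1.013.
p = a·p₁ + b·p₂ ≈ (-0.502, 0.003, -0.865); φ = arcsin(p_z) ≈ -59.87°, λ = atan2(p_y, p_x) ≈ 179.68°.

≈ (59.9°S, 179.7°E)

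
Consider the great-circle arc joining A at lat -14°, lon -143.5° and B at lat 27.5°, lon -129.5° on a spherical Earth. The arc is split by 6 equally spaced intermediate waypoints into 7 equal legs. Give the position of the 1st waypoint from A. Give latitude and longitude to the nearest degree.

≈ lat -8°, lon -142°

Write both endpoints as unit vectors p₁, p₂ with components (cos φ cos λ, cos φ sin λ, sin φ).
The central angle between the endpoints is δ = arccos(p₁·p₂) ≈ 0.762 rad (43.7°).
Interpolate at f = 1/7 with slerp weights a = sin((1−f)δ)/sin δ ≈ 0.880, b = sin(fδ)/sin δ ≈ 0.157.
p = a·p₁ + b·p₂ ≈ (-0.775, -0.616, -0.140); φ = arcsin(p_z) ≈ -8.06°, λ = atan2(p_y, p_x) ≈ -141.55°.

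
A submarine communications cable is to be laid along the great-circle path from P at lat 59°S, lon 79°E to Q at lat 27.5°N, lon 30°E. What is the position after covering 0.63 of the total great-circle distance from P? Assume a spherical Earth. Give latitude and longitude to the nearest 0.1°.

From cos δ = sin φ₁ sin φ₂ + cos φ₁ cos φ₂ cos Δλ, the central angle is δ ≈ 1.667 rad (95.5°).
Interpolate at f = 0.63 with slerp weights a = sin((1−f)δ)/sin δ ≈ 0.581, b = sin(fδ)/sin δ ≈ 0.872.
p = a·p₁ + b·p₂ ≈ (0.727, 0.680, -0.096); φ = arcsin(p_z) ≈ -5.49°, λ = atan2(p_y, p_x) ≈ 43.12°.

≈ lat 5.5°S, lon 43.1°E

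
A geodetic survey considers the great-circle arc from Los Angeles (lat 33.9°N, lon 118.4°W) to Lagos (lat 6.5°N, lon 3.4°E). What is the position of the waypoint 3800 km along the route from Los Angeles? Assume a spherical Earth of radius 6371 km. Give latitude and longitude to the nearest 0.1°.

From cos δ = sin φ₁ sin φ₂ + cos φ₁ cos φ₂ cos Δλ, the central angle is δ ≈ 1.951 rad (111.8°). The total great-circle distance is δ·R ≈ 1.951 × 6371 ≈ 12432 km, so the target fraction is f = 3800/12432 ≈ 0.306.
Interpolate at f ≈ 0.306 with slerp weights a = sin((1−f)δ)/sin δ ≈ 1.052, b = sin(fδ)/sin δ ≈ 0.605.
p = a·p₁ + b·p₂ ≈ (0.185, -0.732, 0.655); φ = arcsin(p_z) ≈ 40.94°, λ = atan2(p_y, p_x) ≈ -75.85°.

≈ lat 40.9°N, lon 75.8°W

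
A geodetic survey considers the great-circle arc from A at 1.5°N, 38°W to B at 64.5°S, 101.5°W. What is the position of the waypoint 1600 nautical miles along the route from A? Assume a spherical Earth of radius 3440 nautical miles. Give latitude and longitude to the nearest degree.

Write both endpoints as unit vectors p₁, p₂ with components (cos φ cos λ, cos φ sin λ, sin φ).
The central angle between the endpoints is δ = arccos(p₁·p₂) ≈ 1.402 rad (80.3°). The total great-circle distance is δ·R ≈ 1.402 × 3440 ≈ 4821 nmi, so the target fraction is f = 1600/4821 ≈ 0.332.
Interpolate at f ≈ 0.332 with slerp weights a = sin((1−f)δ)/sin δ ≈ 0.817, b = sin(fδ)/sin δ ≈ 0.455.
p = a·p₁ + b·p₂ ≈ (0.605, -0.695, -0.389); φ = arcsin(p_z) ≈ -22.91°, λ = atan2(p_y, p_x) ≈ -48.97°.

≈ 23°S, 49°W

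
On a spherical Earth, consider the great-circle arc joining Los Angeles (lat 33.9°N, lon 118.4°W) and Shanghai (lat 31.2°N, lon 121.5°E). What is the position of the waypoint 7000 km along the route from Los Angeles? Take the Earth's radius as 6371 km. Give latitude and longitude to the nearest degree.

≈ lat 49°N, lon 155°E

Convert each endpoint to a unit vector on the sphere (x = cos φ cos λ, y = cos φ sin λ, z = sin φ).
The central angle between the endpoints is δ = arccos(p₁·p₂) ≈ 1.638 rad (93.8°). The total great-circle distance is δ·R ≈ 1.638 × 6371 ≈ 10436 km, so the target fraction is f = 7000/10436 ≈ 0.671.
Interpolate at f ≈ 0.671 with slerp weights a = sin((1−f)δ)/sin δ ≈ 0.515, b = sin(fδ)/sin δ ≈ 0.893.
p = a·p₁ + b·p₂ ≈ (-0.602, 0.275, 0.749); φ = arcsin(p_z) ≈ 48.54°, λ = atan2(p_y, p_x) ≈ 155.43°.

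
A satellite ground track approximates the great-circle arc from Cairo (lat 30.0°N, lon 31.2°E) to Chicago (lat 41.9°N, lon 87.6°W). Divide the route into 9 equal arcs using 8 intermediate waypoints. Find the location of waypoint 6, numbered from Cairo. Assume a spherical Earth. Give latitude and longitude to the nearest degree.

≈ lat 55°N, lon 47°W

Write both endpoints as unit vectors p₁, p₂ with components (cos φ cos λ, cos φ sin λ, sin φ).
The central angle between the endpoints is δ = arccos(p₁·p₂) ≈ 1.547 rad (88.7°).
Interpolate at f = 6/9 with slerp weights a = sin((1−f)δ)/sin δ ≈ 0.493, b = sin(fδ)/sin δ ≈ 0.858.
p = a·p₁ + b·p₂ ≈ (0.392, -0.417, 0.820); φ = arcsin(p_z) ≈ 55.08°, λ = atan2(p_y, p_x) ≈ -46.75°.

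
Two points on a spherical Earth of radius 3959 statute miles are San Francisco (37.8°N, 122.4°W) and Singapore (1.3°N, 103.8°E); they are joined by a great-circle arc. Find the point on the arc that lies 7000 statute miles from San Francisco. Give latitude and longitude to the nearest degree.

≈ (17°N, 118°E)

Write both endpoints as unit vectors p₁, p₂ with components (cos φ cos λ, cos φ sin λ, sin φ).
The central angle between the endpoints is δ = arccos(p₁·p₂) ≈ 2.133 rad (122.2°). The total great-circle distance is δ·R ≈ 2.133 × 3959 ≈ 8444 mi, so the target fraction is f = 7000/8444 ≈ 0.829.
Interpolate at f ≈ 0.829 with slerp weights a = sin((1−f)δ)/sin δ ≈ 0.421, b = sin(fδ)/sin δ ≈ 1.159.
p = a·p₁ + b·p₂ ≈ (-0.455, 0.844, 0.285); φ = arcsin(p_z) ≈ 16.53°, λ = atan2(p_y, p_x) ≈ 118.32°.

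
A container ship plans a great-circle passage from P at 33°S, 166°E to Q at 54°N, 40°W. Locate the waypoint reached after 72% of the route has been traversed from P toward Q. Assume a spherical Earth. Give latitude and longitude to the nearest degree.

Convert each endpoint to a unit vector on the sphere (x = cos φ cos λ, y = cos φ sin λ, z = sin φ).
The central angle between the endpoints is δ = arccos(p₁·p₂) ≈ 2.654 rad (152.1°).
Interpolate at f = 0.72 with slerp weights a = sin((1−f)δ)/sin δ ≈ 1.446, b = sin(fδ)/sin δ ≈ 2.014.
p = a·p₁ + b·p₂ ≈ (-0.270, -0.468, 0.842); φ = arcsin(p_z) ≈ 57.33°, λ = atan2(p_y, p_x) ≈ -119.98°.

≈ 57°N, 120°W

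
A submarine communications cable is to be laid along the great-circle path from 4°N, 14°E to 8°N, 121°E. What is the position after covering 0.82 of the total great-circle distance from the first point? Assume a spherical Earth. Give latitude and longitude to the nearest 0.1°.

≈ 9.7°N, 101.7°E

Write both endpoints as unit vectors p₁, p₂ with components (cos φ cos λ, cos φ sin λ, sin φ).
The central angle between the endpoints is δ = arccos(p₁·p₂) ≈ 1.854 rad (106.2°).
Interpolate at f = 0.82 with slerp weights a = sin((1−f)δ)/sin δ ≈ 0.341, b = sin(fδ)/sin δ ≈ 1.040.
p = a·p₁ + b·p₂ ≈ (-0.200, 0.965, 0.169); φ = arcsin(p_z) ≈ 9.70°, λ = atan2(p_y, p_x) ≈ 101.73°.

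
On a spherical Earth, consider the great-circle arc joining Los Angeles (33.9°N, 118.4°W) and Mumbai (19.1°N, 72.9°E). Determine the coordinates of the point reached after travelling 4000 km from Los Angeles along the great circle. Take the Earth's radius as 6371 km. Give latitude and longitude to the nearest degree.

≈ (68°N, 139°W)

Convert each endpoint to a unit vector on the sphere (x = cos φ cos λ, y = cos φ sin λ, z = sin φ).
The central angle between the endpoints is δ = arccos(p₁·p₂) ≈ 2.198 rad (125.9°). The total great-circle distance is δ·R ≈ 2.198 × 6371 ≈ 14001 km, so the target fraction is f = 4000/14001 ≈ 0.286.
Interpolate at f ≈ 0.286 with slerp weights a = sin((1−f)δ)/sin δ ≈ 1.235, b = sin(fδ)/sin δ ≈ 0.725.
p = a·p₁ + b·p₂ ≈ (-0.286, -0.246, 0.926); φ = arcsin(p_z) ≈ 67.82°, λ = atan2(p_y, p_x) ≈ -139.24°.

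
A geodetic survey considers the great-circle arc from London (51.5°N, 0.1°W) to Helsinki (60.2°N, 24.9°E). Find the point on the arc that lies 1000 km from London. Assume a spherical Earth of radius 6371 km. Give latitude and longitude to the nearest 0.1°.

Write both endpoints as unit vectors p₁, p₂ with components (cos φ cos λ, cos φ sin λ, sin φ).
The central angle between the endpoints is δ = arccos(p₁·p₂) ≈ 0.286 rad (16.4°). The total great-circle distance is δ·R ≈ 0.286 × 6371 ≈ 1819 km, so the target fraction is f = 1000/1819 ≈ 0.550.
Interpolate at f ≈ 0.550 with slerp weights a = sin((1−f)δ)/sin δ ≈ 0.455, b = sin(fδ)/sin δ ≈ 0.555.
p = a·p₁ + b·p₂ ≈ (0.534, 0.116, 0.838); φ = arcsin(p_z) ≈ 56.91°, λ = atan2(p_y, p_x) ≈ 12.23°.

≈ (56.9°N, 12.2°E)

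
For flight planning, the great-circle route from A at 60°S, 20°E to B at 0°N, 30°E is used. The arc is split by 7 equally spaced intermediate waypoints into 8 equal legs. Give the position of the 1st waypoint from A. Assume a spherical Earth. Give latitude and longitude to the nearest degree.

≈ 53°S, 22°E

Write both endpoints as unit vectors p₁, p₂ with components (cos φ cos λ, cos φ sin λ, sin φ).
The central angle between the endpoints is δ = arccos(p₁·p₂) ≈ 1.056 rad (60.5°).
Interpolate at f = 1/8 with slerp weights a = sin((1−f)δ)/sin δ ≈ 0.917, b = sin(fδ)/sin δ ≈ 0.151.
p = a·p₁ + b·p₂ ≈ (0.562, 0.232, -0.794); φ = arcsin(p_z) ≈ -52.56°, λ = atan2(p_y, p_x) ≈ 22.48°.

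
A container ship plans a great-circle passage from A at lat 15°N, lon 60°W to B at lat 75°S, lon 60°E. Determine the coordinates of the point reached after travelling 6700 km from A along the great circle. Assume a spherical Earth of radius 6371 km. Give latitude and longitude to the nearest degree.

The haversine formula gives a central angle δ ≈ 1.955 rad (112.0°) between the endpoints. The total great-circle distance is δ·R ≈ 1.955 × 6371 ≈ 12457 km, so the target fraction is f = 6700/12457 ≈ 0.538.
Interpolate at f ≈ 0.538 with slerp weights a = sin((1−f)δ)/sin δ ≈ 0.847, b = sin(fδ)/sin δ ≈ 0.937.
p = a·p₁ + b·p₂ ≈ (0.530, -0.499, -0.685); φ = arcsin(p_z) ≈ -43.26°, λ = atan2(p_y, p_x) ≈ -43.24°.

≈ lat 43°S, lon 43°W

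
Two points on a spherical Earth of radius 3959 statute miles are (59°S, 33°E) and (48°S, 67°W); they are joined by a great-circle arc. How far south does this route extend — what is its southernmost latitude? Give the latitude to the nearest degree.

≈ 65°S

The great circle lies in the plane with unit normal n̂ = (p₁ × p₂)/|p₁ × p₂|.
Here n̂_z ≈ -0.416; the vertex latitude is φ_max = arccos|n̂_z| ≈ 65.4°.
Check via Clairaut: cos φ_max = |cos φ₁| · sin C = cos(59.0°)·sin(126.2°) ≈ 0.416, again giving ≈ 65.4°.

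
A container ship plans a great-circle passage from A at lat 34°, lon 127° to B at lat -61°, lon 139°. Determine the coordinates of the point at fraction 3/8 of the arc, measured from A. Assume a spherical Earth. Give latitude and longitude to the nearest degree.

Convert each endpoint to a unit vector on the sphere (x = cos φ cos λ, y = cos φ sin λ, z = sin φ).
The central angle between the endpoints is δ = arccos(p₁·p₂) ≈ 1.667 rad (95.5°).
Interpolate at f = 3/8 with slerp weights a = sin((1−f)δ)/sin δ ≈ 0.867, b = sin(fδ)/sin δ ≈ 0.588.
p = a·p₁ + b·p₂ ≈ (-0.648, 0.761, -0.029); φ = arcsin(p_z) ≈ -1.67°, λ = atan2(p_y, p_x) ≈ 130.40°.

≈ lat -2°, lon 130°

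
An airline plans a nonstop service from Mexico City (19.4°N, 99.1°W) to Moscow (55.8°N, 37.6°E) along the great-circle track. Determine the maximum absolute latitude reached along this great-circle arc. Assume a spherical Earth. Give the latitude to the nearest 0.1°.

The great circle lies in the plane with unit normal n̂ = (p₁ × p₂)/|p₁ × p₂|.
Here n̂_z ≈ +0.366; the vertex latitude is φ_max = arccos|n̂_z| ≈ 68.5°.
Check via Clairaut: cos φ_max = |cos φ₁| · sin C = cos(19.4°)·sin(22.8°) ≈ 0.366, again giving ≈ 68.5°.

≈ 68.5°N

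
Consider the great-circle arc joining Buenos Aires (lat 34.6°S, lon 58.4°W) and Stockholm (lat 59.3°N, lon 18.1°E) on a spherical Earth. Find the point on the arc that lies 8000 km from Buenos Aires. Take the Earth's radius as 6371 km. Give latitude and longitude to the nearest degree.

≈ lat 29°N, lon 23°W

Write both endpoints as unit vectors p₁, p₂ with components (cos φ cos λ, cos φ sin λ, sin φ).
The central angle between the endpoints is δ = arccos(p₁·p₂) ≈ 1.972 rad (113.0°). The total great-circle distance is δ·R ≈ 1.972 × 6371 ≈ 12561 km, so the target fraction is f = 8000/12561 ≈ 0.637.
Interpolate at f ≈ 0.637 with slerp weights a = sin((1−f)δ)/sin δ ≈ 0.713, b = sin(fδ)/sin δ ≈ 1.033.
p = a·p₁ + b·p₂ ≈ (0.809, -0.336, 0.483); φ = arcsin(p_z) ≈ 28.89°, λ = atan2(p_y, p_x) ≈ -22.56°.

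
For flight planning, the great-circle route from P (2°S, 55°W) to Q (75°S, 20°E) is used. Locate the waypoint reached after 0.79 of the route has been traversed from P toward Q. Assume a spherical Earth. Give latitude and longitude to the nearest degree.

Write both endpoints as unit vectors p₁, p₂ with components (cos φ cos λ, cos φ sin λ, sin φ).
The central angle between the endpoints is δ = arccos(p₁·p₂) ≈ 1.470 rad (84.2°).
Interpolate at f = 0.79 with slerp weights a = sin((1−f)δ)/sin δ ≈ 0.305, b = sin(fδ)/sin δ ≈ 0.922.
p = a·p₁ + b·p₂ ≈ (0.399, -0.168, -0.901); φ = arcsin(p_z) ≈ -64.32°, λ = atan2(p_y, p_x) ≈ -22.86°.

≈ (64°S, 23°W)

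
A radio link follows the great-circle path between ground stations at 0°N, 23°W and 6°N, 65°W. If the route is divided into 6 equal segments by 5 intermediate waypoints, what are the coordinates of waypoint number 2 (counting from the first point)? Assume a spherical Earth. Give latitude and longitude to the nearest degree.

≈ 2°N, 37°W

Write both endpoints as unit vectors p₁, p₂ with components (cos φ cos λ, cos φ sin λ, sin φ).
The central angle between the endpoints is δ = arccos(p₁·p₂) ≈ 0.739 rad (42.3°).
Interpolate at f = 2/6 with slerp weights a = sin((1−f)δ)/sin δ ≈ 0.702, b = sin(fδ)/sin δ ≈ 0.362.
p = a·p₁ + b·p₂ ≈ (0.799, -0.601, 0.038); φ = arcsin(p_z) ≈ 2.17°, λ = atan2(p_y, p_x) ≈ -36.95°.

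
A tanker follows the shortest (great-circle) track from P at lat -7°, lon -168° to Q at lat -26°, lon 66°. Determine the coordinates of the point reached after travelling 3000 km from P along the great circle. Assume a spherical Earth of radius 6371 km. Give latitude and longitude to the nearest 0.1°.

≈ lat -21.3°, lon 168.3°

From cos δ = sin φ₁ sin φ₂ + cos φ₁ cos φ₂ cos Δλ, the central angle is δ ≈ 2.061 rad (118.1°). The total great-circle distance is δ·R ≈ 2.061 × 6371 ≈ 13132 km, so the target fraction is f = 3000/13132 ≈ 0.228.
Interpolate at f ≈ 0.228 with slerp weights a = sin((1−f)δ)/sin δ ≈ 1.133, b = sin(fδ)/sin δ ≈ 0.514.
p = a·p₁ + b·p₂ ≈ (-0.912, 0.188, -0.364); φ = arcsin(p_z) ≈ -21.32°, λ = atan2(p_y, p_x) ≈ 168.33°.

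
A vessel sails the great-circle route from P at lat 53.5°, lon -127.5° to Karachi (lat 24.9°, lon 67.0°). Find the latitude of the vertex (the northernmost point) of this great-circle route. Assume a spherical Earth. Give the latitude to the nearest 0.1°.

≈ 82.1°

The great circle lies in the plane with unit normal n̂ = (p₁ × p₂)/|p₁ × p₂|.
Here n̂_z ≈ -0.137; the vertex latitude is φ_max = arccos|n̂_z| ≈ 82.1°.
Check via Clairaut: cos φ_max = |cos φ₁| · sin C = cos(53.5°)·sin(13.4°) ≈ 0.137, again giving ≈ 82.1°.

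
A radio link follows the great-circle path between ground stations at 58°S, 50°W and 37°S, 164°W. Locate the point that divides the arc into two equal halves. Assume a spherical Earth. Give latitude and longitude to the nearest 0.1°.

≈ 62.4°S, 124.3°W

Write both endpoints as unit vectors p₁, p₂ with components (cos φ cos λ, cos φ sin λ, sin φ).
The central angle between the endpoints is δ = arccos(p₁·p₂) ≈ 1.226 rad (70.2°).
Interpolate at f = 1/2 with slerp weights a = sin((1−f)δ)/sin δ ≈ 0.611, b = sin(fδ)/sin δ ≈ 0.611.
p = a·p₁ + b·p₂ ≈ (-0.261, -0.383, -0.886); φ = arcsin(p_z) ≈ -62.40°, λ = atan2(p_y, p_x) ≈ -124.30°.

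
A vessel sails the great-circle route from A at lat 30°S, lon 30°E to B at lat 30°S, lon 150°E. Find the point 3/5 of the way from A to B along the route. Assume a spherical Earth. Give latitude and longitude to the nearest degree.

Convert each endpoint to a unit vector on the sphere (x = cos φ cos λ, y = cos φ sin λ, z = sin φ).
The central angle between the endpoints is δ = arccos(p₁·p₂) ≈ 1.696 rad (97.2°).
Interpolate at f = 3/5 with slerp weights a = sin((1−f)δ)/sin δ ≈ 0.633, b = sin(fδ)/sin δ ≈ 0.858.
p = a·p₁ + b·p₂ ≈ (-0.169, 0.645, -0.745); φ = arcsin(p_z) ≈ -48.17°, λ = atan2(p_y, p_x) ≈ 104.66°.

≈ lat 48°S, lon 105°E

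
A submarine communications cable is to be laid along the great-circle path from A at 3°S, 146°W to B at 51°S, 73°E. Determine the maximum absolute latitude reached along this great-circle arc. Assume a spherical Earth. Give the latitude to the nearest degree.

≈ 64°S

The great circle lies in the plane with unit normal n̂ = (p₁ × p₂)/|p₁ × p₂|.
Here n̂_z ≈ -0.442; the vertex latitude is φ_max = arccos|n̂_z| ≈ 63.7°.
Check via Clairaut: cos φ_max = |cos φ₁| · sin C = cos(3.0°)·sin(153.7°) ≈ 0.442, again giving ≈ 63.7°.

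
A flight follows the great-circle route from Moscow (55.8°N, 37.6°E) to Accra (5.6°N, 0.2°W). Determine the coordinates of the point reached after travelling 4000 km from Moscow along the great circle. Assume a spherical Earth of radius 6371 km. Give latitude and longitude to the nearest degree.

≈ 26°N, 10°E

The haversine formula gives a central angle δ ≈ 1.021 rad (58.5°) between the endpoints. The total great-circle distance is δ·R ≈ 1.021 × 6371 ≈ 6503 km, so the target fraction is f = 4000/6503 ≈ 0.615.
Interpolate at f ≈ 0.615 with slerp weights a = sin((1−f)δ)/sin δ ≈ 0.449, b = sin(fδ)/sin δ ≈ 0.689.
p = a·p₁ + b·p₂ ≈ (0.886, 0.152, 0.439); φ = arcsin(p_z) ≈ 26.02°, λ = atan2(p_y, p_x) ≈ 9.71°.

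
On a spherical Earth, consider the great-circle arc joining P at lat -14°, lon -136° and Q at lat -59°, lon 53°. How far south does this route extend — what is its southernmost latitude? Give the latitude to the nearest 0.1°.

The great circle lies in the plane with unit normal n̂ = (p₁ × p₂)/|p₁ × p₂|.
Here n̂_z ≈ -0.082; the vertex latitude is φ_max = arccos|n̂_z| ≈ 85.3°.

≈ -85.3°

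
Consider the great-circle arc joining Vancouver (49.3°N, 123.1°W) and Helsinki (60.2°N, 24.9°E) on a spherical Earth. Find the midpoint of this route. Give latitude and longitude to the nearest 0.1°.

Write both endpoints as unit vectors p₁, p₂ with components (cos φ cos λ, cos φ sin λ, sin φ).
The central angle between the endpoints is δ = arccos(p₁·p₂) ≈ 1.178 rad (67.5°).
Interpolate at f = 1/2 with slerp weights a = sin((1−f)δ)/sin δ ≈ 0.601, b = sin(fδ)/sin δ ≈ 0.601.
p = a·p₁ + b·p₂ ≈ (0.057, -0.203, 0.978); φ = arcsin(p_z) ≈ 77.85°, λ = atan2(p_y, p_x) ≈ -74.31°.

≈ 77.8°N, 74.3°W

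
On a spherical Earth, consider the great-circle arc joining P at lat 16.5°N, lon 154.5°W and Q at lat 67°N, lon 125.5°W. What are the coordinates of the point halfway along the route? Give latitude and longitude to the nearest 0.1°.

≈ lat 42.5°N, lon 146.2°W

Write both endpoints as unit vectors p₁, p₂ with components (cos φ cos λ, cos φ sin λ, sin φ).
The central angle between the endpoints is δ = arccos(p₁·p₂) ≈ 0.941 rad (53.9°).
Interpolate at f = 1/2 with slerp weights a = sin((1−f)δ)/sin δ ≈ 0.561, b = sin(fδ)/sin δ ≈ 0.561.
p = a·p₁ + b·p₂ ≈ (-0.613, -0.410, 0.676); φ = arcsin(p_z) ≈ 42.50°, λ = atan2(p_y, p_x) ≈ -146.21°.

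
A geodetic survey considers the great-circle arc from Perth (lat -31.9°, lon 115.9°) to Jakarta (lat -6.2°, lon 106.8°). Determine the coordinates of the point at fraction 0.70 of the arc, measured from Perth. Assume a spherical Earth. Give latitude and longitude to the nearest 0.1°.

≈ lat -14.0°, lon 109.3°

Convert each endpoint to a unit vector on the sphere (x = cos φ cos λ, y = cos φ sin λ, z = sin φ).
The central angle between the endpoints is δ = arccos(p₁·p₂) ≈ 0.472 rad (27.1°).
Interpolate at f = 0.70 with slerp weights a = sin((1−f)δ)/sin δ ≈ 0.310, b = sin(fδ)/sin δ ≈ 0.714.
p = a·p₁ + b·p₂ ≈ (-0.320, 0.916, -0.241); φ = arcsin(p_z) ≈ -13.95°, λ = atan2(p_y, p_x) ≈ 109.26°.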